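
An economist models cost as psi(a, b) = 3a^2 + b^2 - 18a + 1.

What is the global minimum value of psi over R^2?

psi(a,b) separates as P(a) + Q(b) + 1, so its minimum is min P + min Q + 1.
P'(a) = 6a - 18 vanishes at a ∈ {3}; Q'(b) = 2b vanishes at b ∈ {0}.
Local minima of P (where P''>0): P(3)=-27. Local minima of Q: Q(0)=0.
So the global minimum of psi is P(3) + Q(0) + 1 = -27 + 0 + 1 = -26, attained at (3, 0).

-26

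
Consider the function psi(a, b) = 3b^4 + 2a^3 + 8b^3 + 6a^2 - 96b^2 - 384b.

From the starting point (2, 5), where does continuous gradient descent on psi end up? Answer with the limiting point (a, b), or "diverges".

(0, 4)

psi is separable, so gradient descent decouples: a follows -∂psi/∂a, b follows -∂psi/∂b.
∂psi/∂a = 6a(a + 2); at a=2 this is 48, so a decreases.
∂psi/∂b = 12(b - 4)(b + 2)(b + 4); at b=5 this is 756, so b decreases.
a converges to its nearest critical value 0 (a local min of the a-part); b converges to 4. The iterate converges to (0, 4).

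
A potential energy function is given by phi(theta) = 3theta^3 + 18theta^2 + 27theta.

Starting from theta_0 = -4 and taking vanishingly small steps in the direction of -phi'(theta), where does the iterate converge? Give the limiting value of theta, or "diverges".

diverges

phi'(theta) = 9(theta + 1)(theta + 3), so phi'(-4) = 27.
Gradient descent moves in the -phi' direction, i.e. theta is decreasing.
There is no critical point below theta=-4, and phi' keeps the same sign, so the iterate runs off to −∞.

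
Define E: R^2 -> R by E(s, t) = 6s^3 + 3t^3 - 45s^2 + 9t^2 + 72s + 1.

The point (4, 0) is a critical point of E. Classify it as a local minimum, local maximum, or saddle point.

The mixed partial ∂²E/∂s∂t is 0, so the Hessian at any point is diag(E_ss, E_tt) = diag(18(2s - 5), 18(t + 1)).
At (4, 0): H = diag(54, 18).
Both eigenvalues are positive, so H is positive definite: a local minimum.

local minimum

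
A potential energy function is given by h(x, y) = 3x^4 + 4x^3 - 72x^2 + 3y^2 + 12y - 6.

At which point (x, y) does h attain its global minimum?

h(x,y) separates as P(x) + Q(y) − 6, so its minimum is min P + min Q − 6.
P'(x) = 12x(x - 3)(x + 4) vanishes at x ∈ {-4, 0, 3}; Q'(y) = 6y + 12 vanishes at y ∈ {-2}.
Local minima of P (where P''>0): P(-4)=-640, P(3)=-297. Local minima of Q: Q(-2)=-12.
So the global minimum of h is P(-4) + Q(-2) − 6 = -640 − 12 − 6 = -658, attained at (-4, -2).

(-4, -2)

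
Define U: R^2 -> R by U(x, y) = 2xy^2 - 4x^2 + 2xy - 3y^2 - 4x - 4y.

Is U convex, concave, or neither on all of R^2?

The term 2xy^2 is cubic, so the Hessian is not constant.
∂²U/∂y² = 4x - 6, which takes both signs as x varies (negative for sufficiently negative x). A diagonal entry of the Hessian changing sign means the Hessian is neither positive- nor negative-semidefinite on all of R^2.

neither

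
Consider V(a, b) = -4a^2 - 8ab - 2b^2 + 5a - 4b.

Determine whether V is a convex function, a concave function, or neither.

V is quadratic, so its Hessian is the constant matrix H = [[-8, -8], [-8, -4]].
det(H) = -32, tr(H) = -12.
det(H) < 0, so H is indefinite: neither convex nor concave.

neither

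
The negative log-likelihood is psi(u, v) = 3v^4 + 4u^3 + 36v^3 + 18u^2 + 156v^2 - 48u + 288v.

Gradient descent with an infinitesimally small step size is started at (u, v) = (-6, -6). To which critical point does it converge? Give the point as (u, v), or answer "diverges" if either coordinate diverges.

diverges

psi is separable, so gradient descent decouples: u follows -∂psi/∂u, v follows -∂psi/∂v.
∂psi/∂u = 12(u - 1)(u + 4); at u=-6 this is 168, so u decreases.
∂psi/∂v = 12(v + 2)(v + 3)(v + 4); at v=-6 this is -288, so v increases.
The u-coordinate has no critical point in that direction and runs off to infinity.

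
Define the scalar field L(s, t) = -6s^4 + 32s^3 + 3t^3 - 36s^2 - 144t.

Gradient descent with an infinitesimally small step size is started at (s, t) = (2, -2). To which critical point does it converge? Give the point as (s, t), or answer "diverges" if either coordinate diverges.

L is separable, so gradient descent decouples: s follows -∂L/∂s, t follows -∂L/∂t.
∂L/∂s = -24s(s - 3)(s - 1); at s=2 this is 48, so s decreases.
∂L/∂t = 9(t - 4)(t + 4); at t=-2 this is -108, so t increases.
s converges to its nearest critical value 1 (a local min of the s-part); t converges to 4. The iterate converges to (1, 4).

(1, 4)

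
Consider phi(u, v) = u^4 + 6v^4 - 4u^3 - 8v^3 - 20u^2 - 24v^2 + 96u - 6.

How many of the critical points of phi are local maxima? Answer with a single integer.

phi separates as a function of u plus a function of v, so ∇phi=0 decouples.
∂phi/∂u = 4(u - 4)(u - 2)(u + 3) = 0 at u ∈ {-3, 2, 4}; ∂phi/∂v = 24v(v - 2)(v + 1) = 0 at v ∈ {-1, 0, 2}.
The Hessian is diagonal: diag(phi_uu, phi_vv). Second derivatives: phi_uu(-3)=140, phi_uu(2)=-40, phi_uu(4)=56; phi_vv(-1)=72, phi_vv(0)=-48, phi_vv(2)=144.
Local maxima occur where both diagonal entries negative: (2, 0). Count: 1.

1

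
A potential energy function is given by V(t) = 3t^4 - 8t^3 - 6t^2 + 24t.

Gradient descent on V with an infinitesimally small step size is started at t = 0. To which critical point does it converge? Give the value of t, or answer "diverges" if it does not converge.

V'(t) = 12(t - 2)(t - 1)(t + 1), so V'(0) = 24.
Gradient descent moves in the -V' direction, i.e. t is decreasing.
The nearest critical point in that direction is t = -1, where V'' = 72 > 0 (a local minimum). The iterate converges there.

-1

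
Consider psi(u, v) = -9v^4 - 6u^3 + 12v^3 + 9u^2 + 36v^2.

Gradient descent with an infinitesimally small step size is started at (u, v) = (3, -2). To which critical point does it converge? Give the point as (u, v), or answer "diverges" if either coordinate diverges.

diverges

psi is separable, so gradient descent decouples: u follows -∂psi/∂u, v follows -∂psi/∂v.
∂psi/∂u = -18u(u - 1); at u=3 this is -108, so u increases.
∂psi/∂v = -36v(v - 2)(v + 1); at v=-2 this is 288, so v decreases.
The u-coordinate has no critical point in that direction and runs off to infinity.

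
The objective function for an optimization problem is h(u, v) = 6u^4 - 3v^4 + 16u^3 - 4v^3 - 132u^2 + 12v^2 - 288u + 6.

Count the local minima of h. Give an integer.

h separates as a function of u plus a function of v, so ∇h=0 decouples.
∂h/∂u = 24(u - 3)(u + 1)(u + 4) = 0 at u ∈ {-4, -1, 3}; ∂h/∂v = -12v(v - 1)(v + 2) = 0 at v ∈ {-2, 0, 1}.
The Hessian is diagonal: diag(h_uu, h_vv). Second derivatives: h_uu(-4)=504, h_uu(-1)=-288, h_uu(3)=672; h_vv(-2)=-72, h_vv(0)=24, h_vv(1)=-36.
Local minima occur where both diagonal entries positive: (-4, 0), (3, 0). Count: 2.

2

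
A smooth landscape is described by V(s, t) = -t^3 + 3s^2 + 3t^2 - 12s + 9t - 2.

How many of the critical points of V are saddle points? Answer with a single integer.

V separates as a function of s plus a function of t, so ∇V=0 decouples.
∂V/∂s = 6(s - 2) = 0 at s ∈ {2}; ∂V/∂t = -3(t - 3)(t + 1) = 0 at t ∈ {-1, 3}.
The Hessian is diagonal: diag(V_ss, V_tt). Second derivatives: V_ss(2)=6; V_tt(-1)=12, V_tt(3)=-12.
Saddle points occur where the two diagonal entries have opposite signs: (2, 3). Count: 1.

1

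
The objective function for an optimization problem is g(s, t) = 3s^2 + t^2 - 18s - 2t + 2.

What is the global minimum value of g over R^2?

-26

g(s,t) separates as P(s) + Q(t) + 2, so its minimum is min P + min Q + 2.
P'(s) = 6s - 18 vanishes at s ∈ {3}; Q'(t) = 2(t - 1) vanishes at t ∈ {1}.
Local minima of P (where P''>0): P(3)=-27. Local minima of Q: Q(1)=-1.
So the global minimum of g is P(3) + Q(1) + 2 = -27 − 1 + 2 = -26, attained at (3, 1).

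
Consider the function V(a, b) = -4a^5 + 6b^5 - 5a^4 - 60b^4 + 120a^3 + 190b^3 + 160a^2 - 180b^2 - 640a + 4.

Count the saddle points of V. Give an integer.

8

V separates as a function of a plus a function of b, so ∇V=0 decouples.
∂V/∂a = -20(a - 4)(a - 1)(a + 2)(a + 4) = 0 at a ∈ {-4, -2, 1, 4}; ∂V/∂b = 30b(b - 4)(b - 3)(b - 1) = 0 at b ∈ {0, 1, 3, 4}.
The Hessian is diagonal: diag(V_aa, V_bb). Second derivatives: V_aa(-4)=1600, V_aa(-2)=-720, V_aa(1)=900, V_aa(4)=-2880; V_bb(0)=-360, V_bb(1)=180, V_bb(3)=-180, V_bb(4)=360.
Saddle points occur where the two diagonal entries have opposite signs: (-4, 0), (-4, 3), (-2, 1), (-2, 4), (1, 0), (1, 3), (4, 1), (4, 4). Count: 8.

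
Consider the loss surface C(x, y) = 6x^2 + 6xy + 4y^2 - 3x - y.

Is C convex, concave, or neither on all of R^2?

convex

C is quadratic, so its Hessian is the constant matrix H = [[12, 6], [6, 8]].
det(H) = 60, tr(H) = 20.
det(H) > 0 and tr(H) > 0, so H is positive definite everywhere: convex.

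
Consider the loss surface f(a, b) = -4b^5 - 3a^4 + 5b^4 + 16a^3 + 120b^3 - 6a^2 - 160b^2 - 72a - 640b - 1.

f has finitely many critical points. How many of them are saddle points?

f separates as a function of a plus a function of b, so ∇f=0 decouples.
∂f/∂a = -12(a - 3)(a - 2)(a + 1) = 0 at a ∈ {-1, 2, 3}; ∂f/∂b = -20(b - 4)(b - 2)(b + 1)(b + 4) = 0 at b ∈ {-4, -1, 2, 4}.
The Hessian is diagonal: diag(f_aa, f_bb). Second derivatives: f_aa(-1)=-144, f_aa(2)=36, f_aa(3)=-48; f_bb(-4)=2880, f_bb(-1)=-900, f_bb(2)=720, f_bb(4)=-1600.
Saddle points occur where the two diagonal entries have opposite signs: (-1, -4), (-1, 2), (2, -1), (2, 4), (3, -4), (3, 2). Count: 6.

6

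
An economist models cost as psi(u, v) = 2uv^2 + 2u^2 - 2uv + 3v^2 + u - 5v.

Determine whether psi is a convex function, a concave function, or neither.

The term 2uv^2 is cubic, so the Hessian is not constant.
∂²psi/∂v² = 4u + 6, which takes both signs as u varies (negative for sufficiently negative u). A diagonal entry of the Hessian changing sign means the Hessian is neither positive- nor negative-semidefinite on all of R^2.

neither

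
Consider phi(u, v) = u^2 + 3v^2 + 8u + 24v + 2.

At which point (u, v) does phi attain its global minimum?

phi(u,v) separates as P(u) + Q(v) + 2, so its minimum is min P + min Q + 2.
P'(u) = 2u + 8 vanishes at u ∈ {-4}; Q'(v) = 6v + 24 vanishes at v ∈ {-4}.
Local minima of P (where P''>0): P(-4)=-16. Local minima of Q: Q(-4)=-48.
So the global minimum of phi is P(-4) + Q(-4) + 2 = -16 − 48 + 2 = -62, attained at (-4, -4).

(-4, -4)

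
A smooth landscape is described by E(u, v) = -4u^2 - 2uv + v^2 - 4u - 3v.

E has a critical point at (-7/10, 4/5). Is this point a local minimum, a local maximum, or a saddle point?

saddle point

The Hessian of E is constant: H = [[-8, -2], [-2, 2]].
det(H) = (-8)·2 − (-2)² = -20.
Since det(H) < 0, H is indefinite and the critical point is a saddle point.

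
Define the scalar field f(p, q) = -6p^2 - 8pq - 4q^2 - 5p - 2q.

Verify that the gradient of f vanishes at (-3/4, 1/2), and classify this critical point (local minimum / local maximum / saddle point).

∇f = (-12p - 8q - 5, -8p - 8q - 2); substituting (-3/4, 1/2) gives ∇f = (0, 0), so (-3/4, 1/2) is indeed a critical point.
The Hessian of f is constant: H = [[-12, -8], [-8, -8]].
det(H) = (-12)·(-8) − (-8)² = 32.
det(H) > 0 and tr(H) = -20 < 0, so H is negative definite and the point is a local maximum.

local maximum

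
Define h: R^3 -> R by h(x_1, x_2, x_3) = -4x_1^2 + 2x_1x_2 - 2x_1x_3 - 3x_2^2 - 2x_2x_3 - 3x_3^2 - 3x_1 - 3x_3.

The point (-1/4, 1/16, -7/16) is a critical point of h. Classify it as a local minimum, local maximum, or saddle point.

The Hessian is constant: H = [[-8, 2, -2], [2, -6, -2], [-2, -2, -6]].
Leading principal minors: Δ₁ = -8, Δ₂ = 44, Δ₃ = -192.
The minors alternate sign starting negative (−, +, −), so H is negative definite: a local maximum.

local maximum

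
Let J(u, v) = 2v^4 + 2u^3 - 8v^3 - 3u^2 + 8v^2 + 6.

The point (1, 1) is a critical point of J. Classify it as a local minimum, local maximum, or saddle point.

saddle point

The mixed partial ∂²J/∂u∂v is 0, so the Hessian at any point is diag(J_uu, J_vv) = diag(6(2u - 1), 8(3v^2 - 6v + 2)).
At (1, 1): H = diag(6, -8).
The eigenvalues have opposite signs, so H is indefinite: a saddle point.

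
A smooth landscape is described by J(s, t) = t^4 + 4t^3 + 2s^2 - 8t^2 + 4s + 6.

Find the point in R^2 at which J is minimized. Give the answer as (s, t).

(-1, -4)

J(s,t) separates as P(s) + Q(t) + 6, so its minimum is min P + min Q + 6.
P'(s) = 4s + 4 vanishes at s ∈ {-1}; Q'(t) = 4t(t - 1)(t + 4) vanishes at t ∈ {-4, 0, 1}.
Local minima of P (where P''>0): P(-1)=-2. Local minima of Q: Q(-4)=-128, Q(1)=-3.
So the global minimum of J is P(-1) + Q(-4) + 6 = -2 − 128 + 6 = -124, attained at (-1, -4).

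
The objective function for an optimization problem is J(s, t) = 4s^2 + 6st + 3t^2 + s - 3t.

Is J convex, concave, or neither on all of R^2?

J is quadratic, so its Hessian is the constant matrix H = [[8, 6], [6, 6]].
det(H) = 12, tr(H) = 14.
det(H) > 0 and tr(H) > 0, so H is positive definite everywhere: convex.

convex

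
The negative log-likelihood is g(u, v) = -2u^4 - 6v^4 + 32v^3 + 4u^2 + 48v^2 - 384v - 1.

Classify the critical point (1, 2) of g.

saddle point

The mixed partial ∂²g/∂u∂v is 0, so the Hessian at any point is diag(g_uu, g_vv) = diag(8(-3u^2 + 1), 24(-3v^2 + 8v + 4)).
At (1, 2): H = diag(-16, 192).
The eigenvalues have opposite signs, so H is indefinite: a saddle point.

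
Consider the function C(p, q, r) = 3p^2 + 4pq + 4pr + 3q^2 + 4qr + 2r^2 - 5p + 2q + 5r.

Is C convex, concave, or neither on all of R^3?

C is quadratic, so its Hessian is the constant matrix H = [[6, 4, 4], [4, 6, 4], [4, 4, 4]].
Leading principal minors: 6, 20, 16.
All positive ⇒ H ≻ 0 ⇒ convex.

convex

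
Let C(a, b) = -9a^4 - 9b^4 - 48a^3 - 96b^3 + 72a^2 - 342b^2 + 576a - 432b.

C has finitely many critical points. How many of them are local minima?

1

C separates as a function of a plus a function of b, so ∇C=0 decouples.
∂C/∂a = -36(a - 2)(a + 2)(a + 4) = 0 at a ∈ {-4, -2, 2}; ∂C/∂b = -36(b + 1)(b + 3)(b + 4) = 0 at b ∈ {-4, -3, -1}.
The Hessian is diagonal: diag(C_aa, C_bb). Second derivatives: C_aa(-4)=-432, C_aa(-2)=288, C_aa(2)=-864; C_bb(-4)=-108, C_bb(-3)=72, C_bb(-1)=-216.
Local minima occur where both diagonal entries positive: (-2, -3). Count: 1.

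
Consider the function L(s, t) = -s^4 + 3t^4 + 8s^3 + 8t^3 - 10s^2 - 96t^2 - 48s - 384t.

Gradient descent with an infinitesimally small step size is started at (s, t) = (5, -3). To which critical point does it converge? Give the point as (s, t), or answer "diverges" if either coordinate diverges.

L is separable, so gradient descent decouples: s follows -∂L/∂s, t follows -∂L/∂t.
∂L/∂s = -4(s - 4)(s - 3)(s + 1); at s=5 this is -48, so s increases.
∂L/∂t = 12(t - 4)(t + 2)(t + 4); at t=-3 this is 84, so t decreases.
The s-coordinate has no critical point in that direction and runs off to infinity.

diverges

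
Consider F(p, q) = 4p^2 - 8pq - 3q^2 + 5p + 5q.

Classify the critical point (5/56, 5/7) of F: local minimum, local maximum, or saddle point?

The Hessian of F is constant: H = [[8, -8], [-8, -6]].
det(H) = 8·(-6) − (-8)² = -112.
Since det(H) < 0, H is indefinite and the critical point is a saddle point.

saddle point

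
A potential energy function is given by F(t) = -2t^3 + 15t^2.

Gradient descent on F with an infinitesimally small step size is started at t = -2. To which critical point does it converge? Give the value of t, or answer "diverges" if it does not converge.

0

F'(t) = -6t(t - 5), so F'(-2) = -84.
Gradient descent moves in the -F' direction, i.e. t is increasing.
The nearest critical point in that direction is t = 0, where F'' = 30 > 0 (a local minimum). The iterate converges there.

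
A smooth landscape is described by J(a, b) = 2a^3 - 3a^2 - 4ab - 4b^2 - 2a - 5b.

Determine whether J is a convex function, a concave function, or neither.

neither

The term 2a^3 is cubic, so the Hessian is not constant.
∂²J/∂a² = 12a - 6, which takes both signs as a varies (negative for sufficiently negative a). A diagonal entry of the Hessian changing sign means the Hessian is neither positive- nor negative-semidefinite on all of R^2.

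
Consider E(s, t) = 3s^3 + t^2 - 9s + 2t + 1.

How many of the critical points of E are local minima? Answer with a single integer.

1

E separates as a function of s plus a function of t, so ∇E=0 decouples.
∂E/∂s = 9(s - 1)(s + 1) = 0 at s ∈ {-1, 1}; ∂E/∂t = 2(t + 1) = 0 at t ∈ {-1}.
The Hessian is diagonal: diag(E_ss, E_tt). Second derivatives: E_ss(-1)=-18, E_ss(1)=18; E_tt(-1)=2.
Local minima occur where both diagonal entries positive: (1, -1). Count: 1.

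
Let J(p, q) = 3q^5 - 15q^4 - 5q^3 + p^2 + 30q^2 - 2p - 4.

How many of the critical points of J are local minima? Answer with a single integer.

J separates as a function of p plus a function of q, so ∇J=0 decouples.
∂J/∂p = 2(p - 1) = 0 at p ∈ {1}; ∂J/∂q = 15q(q - 4)(q - 1)(q + 1) = 0 at q ∈ {-1, 0, 1, 4}.
The Hessian is diagonal: diag(J_pp, J_qq). Second derivatives: J_pp(1)=2; J_qq(-1)=-150, J_qq(0)=60, J_qq(1)=-90, J_qq(4)=900.
Local minima occur where both diagonal entries positive: (1, 0), (1, 4). Count: 2.

2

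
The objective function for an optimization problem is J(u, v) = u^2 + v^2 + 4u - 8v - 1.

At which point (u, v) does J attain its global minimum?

(-2, 4)

J(u,v) separates as P(u) + Q(v) − 1, so its minimum is min P + min Q − 1.
P'(u) = 2u + 4 vanishes at u ∈ {-2}; Q'(v) = 2v - 8 vanishes at v ∈ {4}.
Local minima of P (where P''>0): P(-2)=-4. Local minima of Q: Q(4)=-16.
So the global minimum of J is P(-2) + Q(4) − 1 = -4 − 16 − 1 = -21, attained at (-2, 4).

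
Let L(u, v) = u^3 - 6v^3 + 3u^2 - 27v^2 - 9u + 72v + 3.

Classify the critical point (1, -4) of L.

local minimum

The mixed partial ∂²L/∂u∂v is 0, so the Hessian at any point is diag(L_uu, L_vv) = diag(6(u + 1), -18(2v + 3)).
At (1, -4): H = diag(12, 90).
Both eigenvalues are positive, so H is positive definite: a local minimum.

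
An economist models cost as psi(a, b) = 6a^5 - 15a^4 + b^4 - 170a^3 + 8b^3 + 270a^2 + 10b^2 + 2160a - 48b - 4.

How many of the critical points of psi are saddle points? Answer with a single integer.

psi separates as a function of a plus a function of b, so ∇psi=0 decouples.
∂psi/∂a = 30(a - 4)(a - 3)(a + 2)(a + 3) = 0 at a ∈ {-3, -2, 3, 4}; ∂psi/∂b = 4(b - 1)(b + 3)(b + 4) = 0 at b ∈ {-4, -3, 1}.
The Hessian is diagonal: diag(psi_aa, psi_bb). Second derivatives: psi_aa(-3)=-1260, psi_aa(-2)=900, psi_aa(3)=-900, psi_aa(4)=1260; psi_bb(-4)=20, psi_bb(-3)=-16, psi_bb(1)=80.
Saddle points occur where the two diagonal entries have opposite signs: (-3, -4), (-3, 1), (-2, -3), (3, -4), (3, 1), (4, -3). Count: 6.

6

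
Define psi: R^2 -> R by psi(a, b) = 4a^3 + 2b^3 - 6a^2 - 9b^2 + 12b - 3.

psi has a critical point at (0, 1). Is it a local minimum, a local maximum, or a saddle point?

The mixed partial ∂²psi/∂a∂b is 0, so the Hessian at any point is diag(psi_aa, psi_bb) = diag(12(2a - 1), 6(2b - 3)).
At (0, 1): H = diag(-12, -6).
Both eigenvalues are negative, so H is negative definite: a local maximum.

local maximum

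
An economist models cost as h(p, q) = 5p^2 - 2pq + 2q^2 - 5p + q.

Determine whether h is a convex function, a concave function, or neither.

convex

h is quadratic, so its Hessian is the constant matrix H = [[10, -2], [-2, 4]].
det(H) = 36, tr(H) = 14.
det(H) > 0 and tr(H) > 0, so H is positive definite everywhere: convex.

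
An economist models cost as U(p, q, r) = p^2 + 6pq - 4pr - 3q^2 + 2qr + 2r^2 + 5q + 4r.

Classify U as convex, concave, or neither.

neither

U is quadratic, so its Hessian is the constant matrix H = [[2, 6, -4], [6, -6, 2], [-4, 2, 4]].
Leading principal minors: 2, -48, -200.
Neither pattern holds ⇒ H is indefinite ⇒ neither convex nor concave.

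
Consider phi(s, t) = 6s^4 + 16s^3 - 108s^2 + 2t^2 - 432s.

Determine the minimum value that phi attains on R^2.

-1350

phi(s,t) separates as P(s) + Q(t), so its minimum is min P + min Q.
P'(s) = 24(s - 3)(s + 2)(s + 3) vanishes at s ∈ {-3, -2, 3}; Q'(t) = 4t vanishes at t ∈ {0}.
Local minima of P (where P''>0): P(-3)=378, P(3)=-1350. Local minima of Q: Q(0)=0.
So the global minimum of phi is P(3) + Q(0) = -1350 + 0 = -1350, attained at (3, 0).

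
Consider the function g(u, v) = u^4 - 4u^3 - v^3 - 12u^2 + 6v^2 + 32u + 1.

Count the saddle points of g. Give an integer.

g separates as a function of u plus a function of v, so ∇g=0 decouples.
∂g/∂u = 4(u - 4)(u - 1)(u + 2) = 0 at u ∈ {-2, 1, 4}; ∂g/∂v = -3v(v - 4) = 0 at v ∈ {0, 4}.
The Hessian is diagonal: diag(g_uu, g_vv). Second derivatives: g_uu(-2)=72, g_uu(1)=-36, g_uu(4)=72; g_vv(0)=12, g_vv(4)=-12.
Saddle points occur where the two diagonal entries have opposite signs: (-2, 4), (1, 0), (4, 4). Count: 3.

3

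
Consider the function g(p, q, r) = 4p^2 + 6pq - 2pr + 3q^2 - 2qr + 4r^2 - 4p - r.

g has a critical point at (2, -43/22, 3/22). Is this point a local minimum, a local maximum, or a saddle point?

local minimum

The Hessian is constant: H = [[8, 6, -2], [6, 6, -2], [-2, -2, 8]].
Leading principal minors: Δ₁ = 8, Δ₂ = 12, Δ₃ = 88.
All leading minors are positive, so H is positive definite: a local minimum.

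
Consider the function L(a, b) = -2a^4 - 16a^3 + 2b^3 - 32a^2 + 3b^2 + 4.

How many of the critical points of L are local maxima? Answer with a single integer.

L separates as a function of a plus a function of b, so ∇L=0 decouples.
∂L/∂a = -8a(a + 2)(a + 4) = 0 at a ∈ {-4, -2, 0}; ∂L/∂b = 6b(b + 1) = 0 at b ∈ {-1, 0}.
The Hessian is diagonal: diag(L_aa, L_bb). Second derivatives: L_aa(-4)=-64, L_aa(-2)=32, L_aa(0)=-64; L_bb(-1)=-6, L_bb(0)=6.
Local maxima occur where both diagonal entries negative: (-4, -1), (0, -1). Count: 2.

2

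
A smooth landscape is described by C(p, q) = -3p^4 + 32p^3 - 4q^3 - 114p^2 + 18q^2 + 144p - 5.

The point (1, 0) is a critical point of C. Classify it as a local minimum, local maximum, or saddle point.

saddle point

The mixed partial ∂²C/∂p∂q is 0, so the Hessian at any point is diag(C_pp, C_qq) = diag(12(-3p^2 + 16p - 19), 12(-2q + 3)).
At (1, 0): H = diag(-72, 36).
The eigenvalues have opposite signs, so H is indefinite: a saddle point.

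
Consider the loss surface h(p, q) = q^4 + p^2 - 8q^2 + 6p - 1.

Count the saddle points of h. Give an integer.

1

h separates as a function of p plus a function of q, so ∇h=0 decouples.
∂h/∂p = 2(p + 3) = 0 at p ∈ {-3}; ∂h/∂q = 4q(q - 2)(q + 2) = 0 at q ∈ {-2, 0, 2}.
The Hessian is diagonal: diag(h_pp, h_qq). Second derivatives: h_pp(-3)=2; h_qq(-2)=32, h_qq(0)=-16, h_qq(2)=32.
Saddle points occur where the two diagonal entries have opposite signs: (-3, 0). Count: 1.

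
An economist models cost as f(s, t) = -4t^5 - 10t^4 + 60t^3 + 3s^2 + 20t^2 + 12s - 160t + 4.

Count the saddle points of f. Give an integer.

f separates as a function of s plus a function of t, so ∇f=0 decouples.
∂f/∂s = 6(s + 2) = 0 at s ∈ {-2}; ∂f/∂t = -20(t - 2)(t - 1)(t + 1)(t + 4) = 0 at t ∈ {-4, -1, 1, 2}.
The Hessian is diagonal: diag(f_ss, f_tt). Second derivatives: f_ss(-2)=6; f_tt(-4)=1800, f_tt(-1)=-360, f_tt(1)=200, f_tt(2)=-360.
Saddle points occur where the two diagonal entries have opposite signs: (-2, -1), (-2, 2). Count: 2.

2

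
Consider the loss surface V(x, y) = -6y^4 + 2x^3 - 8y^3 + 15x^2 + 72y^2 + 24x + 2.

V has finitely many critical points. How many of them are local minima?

V separates as a function of x plus a function of y, so ∇V=0 decouples.
∂V/∂x = 6(x + 1)(x + 4) = 0 at x ∈ {-4, -1}; ∂V/∂y = -24y(y - 2)(y + 3) = 0 at y ∈ {-3, 0, 2}.
The Hessian is diagonal: diag(V_xx, V_yy). Second derivatives: V_xx(-4)=-18, V_xx(-1)=18; V_yy(-3)=-360, V_yy(0)=144, V_yy(2)=-240.
Local minima occur where both diagonal entries positive: (-1, 0). Count: 1.

1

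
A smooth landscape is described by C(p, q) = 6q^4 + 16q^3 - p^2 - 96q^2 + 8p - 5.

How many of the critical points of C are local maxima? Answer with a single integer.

C separates as a function of p plus a function of q, so ∇C=0 decouples.
∂C/∂p = -2(p - 4) = 0 at p ∈ {4}; ∂C/∂q = 24q(q - 2)(q + 4) = 0 at q ∈ {-4, 0, 2}.
The Hessian is diagonal: diag(C_pp, C_qq). Second derivatives: C_pp(4)=-2; C_qq(-4)=576, C_qq(0)=-192, C_qq(2)=288.
Local maxima occur where both diagonal entries negative: (4, 0). Count: 1.

1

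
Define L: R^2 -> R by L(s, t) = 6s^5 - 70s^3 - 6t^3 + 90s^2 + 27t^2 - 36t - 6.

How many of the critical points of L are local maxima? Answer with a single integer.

L separates as a function of s plus a function of t, so ∇L=0 decouples.
∂L/∂s = 30s(s - 2)(s - 1)(s + 3) = 0 at s ∈ {-3, 0, 1, 2}; ∂L/∂t = -18(t - 2)(t - 1) = 0 at t ∈ {1, 2}.
The Hessian is diagonal: diag(L_ss, L_tt). Second derivatives: L_ss(-3)=-1800, L_ss(0)=180, L_ss(1)=-120, L_ss(2)=300; L_tt(1)=18, L_tt(2)=-18.
Local maxima occur where both diagonal entries negative: (-3, 2), (1, 2). Count: 2.

2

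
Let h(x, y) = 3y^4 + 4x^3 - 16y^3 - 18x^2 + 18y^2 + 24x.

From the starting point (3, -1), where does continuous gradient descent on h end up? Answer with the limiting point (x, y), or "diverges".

(2, 0)

h is separable, so gradient descent decouples: x follows -∂h/∂x, y follows -∂h/∂y.
∂h/∂x = 12(x - 2)(x - 1); at x=3 this is 24, so x decreases.
∂h/∂y = 12y(y - 3)(y - 1); at y=-1 this is -96, so y increases.
x converges to its nearest critical value 2 (a local min of the x-part); y converges to 0. The iterate converges to (2, 0).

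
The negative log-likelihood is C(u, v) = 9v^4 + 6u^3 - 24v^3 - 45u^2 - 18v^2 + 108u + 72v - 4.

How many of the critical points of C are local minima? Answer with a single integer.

2

C separates as a function of u plus a function of v, so ∇C=0 decouples.
∂C/∂u = 18(u - 3)(u - 2) = 0 at u ∈ {2, 3}; ∂C/∂v = 36(v - 2)(v - 1)(v + 1) = 0 at v ∈ {-1, 1, 2}.
The Hessian is diagonal: diag(C_uu, C_vv). Second derivatives: C_uu(2)=-18, C_uu(3)=18; C_vv(-1)=216, C_vv(1)=-72, C_vv(2)=108.
Local minima occur where both diagonal entries positive: (3, -1), (3, 2). Count: 2.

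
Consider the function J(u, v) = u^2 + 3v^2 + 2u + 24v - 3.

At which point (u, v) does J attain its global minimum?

(-1, -4)

J(u,v) separates as P(u) + Q(v) − 3, so its minimum is min P + min Q − 3.
P'(u) = 2u + 2 vanishes at u ∈ {-1}; Q'(v) = 6v + 24 vanishes at v ∈ {-4}.
Local minima of P (where P''>0): P(-1)=-1. Local minima of Q: Q(-4)=-48.
So the global minimum of J is P(-1) + Q(-4) − 3 = -1 − 48 − 3 = -52, attained at (-1, -4).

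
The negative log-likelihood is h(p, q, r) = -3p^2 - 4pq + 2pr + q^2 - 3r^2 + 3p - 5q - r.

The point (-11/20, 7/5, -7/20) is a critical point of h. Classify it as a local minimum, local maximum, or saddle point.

The Hessian is constant: H = [[-6, -4, 2], [-4, 2, 0], [2, 0, -6]].
Leading principal minors: Δ₁ = -6, Δ₂ = -28, Δ₃ = 160.
The minors fit neither the all-positive nor the alternating-sign pattern, so H is indefinite: a saddle point.

saddle point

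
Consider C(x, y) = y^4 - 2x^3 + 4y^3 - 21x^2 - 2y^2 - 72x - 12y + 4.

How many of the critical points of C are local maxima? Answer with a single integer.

C separates as a function of x plus a function of y, so ∇C=0 decouples.
∂C/∂x = -6(x + 3)(x + 4) = 0 at x ∈ {-4, -3}; ∂C/∂y = 4(y - 1)(y + 1)(y + 3) = 0 at y ∈ {-3, -1, 1}.
The Hessian is diagonal: diag(C_xx, C_yy). Second derivatives: C_xx(-4)=6, C_xx(-3)=-6; C_yy(-3)=32, C_yy(-1)=-16, C_yy(1)=32.
Local maxima occur where both diagonal entries negative: (-3, -1). Count: 1.

1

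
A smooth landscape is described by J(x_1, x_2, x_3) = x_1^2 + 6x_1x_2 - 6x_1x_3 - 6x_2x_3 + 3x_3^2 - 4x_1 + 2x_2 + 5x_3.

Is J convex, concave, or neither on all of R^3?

neither

J is quadratic, so its Hessian is the constant matrix H = [[2, 6, -6], [6, 0, -6], [-6, -6, 6]].
Leading principal minors: 2, -36, 144.
Neither pattern holds ⇒ H is indefinite ⇒ neither convex nor concave.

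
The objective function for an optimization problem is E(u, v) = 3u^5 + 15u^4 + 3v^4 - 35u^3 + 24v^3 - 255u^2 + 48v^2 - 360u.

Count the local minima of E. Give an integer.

4

E separates as a function of u plus a function of v, so ∇E=0 decouples.
∂E/∂u = 15(u - 3)(u + 1)(u + 2)(u + 4) = 0 at u ∈ {-4, -2, -1, 3}; ∂E/∂v = 12v(v + 2)(v + 4) = 0 at v ∈ {-4, -2, 0}.
The Hessian is diagonal: diag(E_uu, E_vv). Second derivatives: E_uu(-4)=-630, E_uu(-2)=150, E_uu(-1)=-180, E_uu(3)=2100; E_vv(-4)=96, E_vv(-2)=-48, E_vv(0)=96.
Local minima occur where both diagonal entries positive: (-2, -4), (-2, 0), (3, -4), (3, 0). Count: 4.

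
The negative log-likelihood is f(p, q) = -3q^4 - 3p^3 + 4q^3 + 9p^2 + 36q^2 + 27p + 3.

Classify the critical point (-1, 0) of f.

The mixed partial ∂²f/∂p∂q is 0, so the Hessian at any point is diag(f_pp, f_qq) = diag(18(-p + 1), 12(-3q^2 + 2q + 6)).
At (-1, 0): H = diag(36, 72).
Both eigenvalues are positive, so H is positive definite: a local minimum.

local minimum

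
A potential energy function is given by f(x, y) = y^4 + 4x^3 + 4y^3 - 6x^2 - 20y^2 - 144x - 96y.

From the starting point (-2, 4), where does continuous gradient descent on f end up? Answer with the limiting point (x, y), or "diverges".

f is separable, so gradient descent decouples: x follows -∂f/∂x, y follows -∂f/∂y.
∂f/∂x = 12(x - 4)(x + 3); at x=-2 this is -72, so x increases.
∂f/∂y = 4(y - 3)(y + 2)(y + 4); at y=4 this is 192, so y decreases.
x converges to its nearest critical value 4 (a local min of the x-part); y converges to 3. The iterate converges to (4, 3).

(4, 3)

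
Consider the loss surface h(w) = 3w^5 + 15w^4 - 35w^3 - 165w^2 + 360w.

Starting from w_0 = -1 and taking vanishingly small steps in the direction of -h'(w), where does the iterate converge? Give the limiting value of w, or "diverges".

-3

h'(w) = 15(w - 2)(w - 1)(w + 3)(w + 4), so h'(-1) = 540.
Gradient descent moves in the -h' direction, i.e. w is decreasing.
The nearest critical point in that direction is w = -3, where h'' = 300 > 0 (a local minimum). The iterate converges there.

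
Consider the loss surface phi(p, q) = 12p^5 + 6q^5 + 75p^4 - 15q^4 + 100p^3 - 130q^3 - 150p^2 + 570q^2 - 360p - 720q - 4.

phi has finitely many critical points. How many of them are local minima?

4

phi separates as a function of p plus a function of q, so ∇phi=0 decouples.
∂phi/∂p = 60(p - 1)(p + 1)(p + 2)(p + 3) = 0 at p ∈ {-3, -2, -1, 1}; ∂phi/∂q = 30(q - 3)(q - 2)(q - 1)(q + 4) = 0 at q ∈ {-4, 1, 2, 3}.
The Hessian is diagonal: diag(phi_pp, phi_qq). Second derivatives: phi_pp(-3)=-480, phi_pp(-2)=180, phi_pp(-1)=-240, phi_pp(1)=1440; phi_qq(-4)=-6300, phi_qq(1)=300, phi_qq(2)=-180, phi_qq(3)=420.
Local minima occur where both diagonal entries positive: (-2, 1), (-2, 3), (1, 1), (1, 3). Count: 4.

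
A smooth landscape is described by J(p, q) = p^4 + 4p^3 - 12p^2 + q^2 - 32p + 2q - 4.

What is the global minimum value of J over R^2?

-69

J(p,q) separates as A(p) + B(q) − 4, so its minimum is min A + min B − 4.
A'(p) = 4(p - 2)(p + 1)(p + 4) vanishes at p ∈ {-4, -1, 2}; B'(q) = 2q + 2 vanishes at q ∈ {-1}.
Local minima of A (where A''>0): A(-4)=-64, A(2)=-64. Local minima of B: B(-1)=-1.
So the global minimum of J is A(-4) + B(-1) − 4 = -64 − 1 − 4 = -69, attained at (-4, -1).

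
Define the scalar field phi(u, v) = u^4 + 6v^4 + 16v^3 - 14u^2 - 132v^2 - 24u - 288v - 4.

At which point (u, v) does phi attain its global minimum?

(3, 3)

phi(u,v) separates as P(u) + Q(v) − 4, so its minimum is min P + min Q − 4.
P'(u) = 4(u - 3)(u + 1)(u + 2) vanishes at u ∈ {-2, -1, 3}; Q'(v) = 24(v - 3)(v + 1)(v + 4) vanishes at v ∈ {-4, -1, 3}.
Local minima of P (where P''>0): P(-2)=8, P(3)=-117. Local minima of Q: Q(-4)=-448, Q(3)=-1134.
So the global minimum of phi is P(3) + Q(3) − 4 = -117 − 1134 − 4 = -1255, attained at (3, 3).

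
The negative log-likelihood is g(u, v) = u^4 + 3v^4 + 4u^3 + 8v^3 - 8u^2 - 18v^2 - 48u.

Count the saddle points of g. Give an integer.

g separates as a function of u plus a function of v, so ∇g=0 decouples.
∂g/∂u = 4(u - 2)(u + 2)(u + 3) = 0 at u ∈ {-3, -2, 2}; ∂g/∂v = 12v(v - 1)(v + 3) = 0 at v ∈ {-3, 0, 1}.
The Hessian is diagonal: diag(g_uu, g_vv). Second derivatives: g_uu(-3)=20, g_uu(-2)=-16, g_uu(2)=80; g_vv(-3)=144, g_vv(0)=-36, g_vv(1)=48.
Saddle points occur where the two diagonal entries have opposite signs: (-3, 0), (-2, -3), (-2, 1), (2, 0). Count: 4.

4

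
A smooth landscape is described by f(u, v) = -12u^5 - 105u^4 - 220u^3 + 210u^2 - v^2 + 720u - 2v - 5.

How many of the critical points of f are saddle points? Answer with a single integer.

f separates as a function of u plus a function of v, so ∇f=0 decouples.
∂f/∂u = -60(u - 1)(u + 1)(u + 3)(u + 4) = 0 at u ∈ {-4, -3, -1, 1}; ∂f/∂v = -2(v + 1) = 0 at v ∈ {-1}.
The Hessian is diagonal: diag(f_uu, f_vv). Second derivatives: f_uu(-4)=900, f_uu(-3)=-480, f_uu(-1)=720, f_uu(1)=-2400; f_vv(-1)=-2.
Saddle points occur where the two diagonal entries have opposite signs: (-4, -1), (-1, -1). Count: 2.

2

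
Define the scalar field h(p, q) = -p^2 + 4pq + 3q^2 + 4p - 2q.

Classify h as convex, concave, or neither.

h is quadratic, so its Hessian is the constant matrix H = [[-2, 4], [4, 6]].
det(H) = -28, tr(H) = 4.
det(H) < 0, so H is indefinite: neither convex nor concave.

neither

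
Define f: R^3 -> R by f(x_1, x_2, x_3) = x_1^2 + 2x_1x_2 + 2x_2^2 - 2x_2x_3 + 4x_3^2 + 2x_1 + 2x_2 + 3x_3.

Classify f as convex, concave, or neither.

convex

f is quadratic, so its Hessian is the constant matrix H = [[2, 2, 0], [2, 4, -2], [0, -2, 8]].
Leading principal minors: 2, 4, 24.
All positive ⇒ H ≻ 0 ⇒ convex.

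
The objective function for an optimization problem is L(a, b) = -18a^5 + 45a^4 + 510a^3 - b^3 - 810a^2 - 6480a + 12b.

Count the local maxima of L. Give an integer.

L separates as a function of a plus a function of b, so ∇L=0 decouples.
∂L/∂a = -90(a - 4)(a - 3)(a + 2)(a + 3) = 0 at a ∈ {-3, -2, 3, 4}; ∂L/∂b = -3(b - 2)(b + 2) = 0 at b ∈ {-2, 2}.
The Hessian is diagonal: diag(L_aa, L_bb). Second derivatives: L_aa(-3)=3780, L_aa(-2)=-2700, L_aa(3)=2700, L_aa(4)=-3780; L_bb(-2)=12, L_bb(2)=-12.
Local maxima occur where both diagonal entries negative: (-2, 2), (4, 2). Count: 2.

2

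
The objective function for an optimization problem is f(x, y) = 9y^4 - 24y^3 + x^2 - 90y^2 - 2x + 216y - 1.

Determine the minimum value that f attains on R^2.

-458

f(x,y) separates as P(x) + Q(y) − 1, so its minimum is min P + min Q − 1.
P'(x) = 2x - 2 vanishes at x ∈ {1}; Q'(y) = 36(y - 3)(y - 1)(y + 2) vanishes at y ∈ {-2, 1, 3}.
Local minima of P (where P''>0): P(1)=-1. Local minima of Q: Q(-2)=-456, Q(3)=-81.
So the global minimum of f is P(1) + Q(-2) − 1 = -1 − 456 − 1 = -458, attained at (1, -2).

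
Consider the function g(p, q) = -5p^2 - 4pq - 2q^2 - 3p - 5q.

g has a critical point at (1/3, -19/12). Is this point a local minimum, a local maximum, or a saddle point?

local maximum

The Hessian of g is constant: H = [[-10, -4], [-4, -4]].
det(H) = (-10)·(-4) − (-4)² = 24.
det(H) > 0 and tr(H) = -14 < 0, so H is negative definite and the point is a local maximum.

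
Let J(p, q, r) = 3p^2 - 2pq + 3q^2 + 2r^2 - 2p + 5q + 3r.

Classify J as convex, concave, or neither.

convex

J is quadratic, so its Hessian is the constant matrix H = [[6, -2, 0], [-2, 6, 0], [0, 0, 4]].
Leading principal minors: 6, 32, 128.
All positive ⇒ H ≻ 0 ⇒ convex.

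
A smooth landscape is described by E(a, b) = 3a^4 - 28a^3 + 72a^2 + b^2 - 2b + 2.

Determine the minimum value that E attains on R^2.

1

E(a,b) separates as P(a) + Q(b) + 2, so its minimum is min P + min Q + 2.
P'(a) = 12a(a - 4)(a - 3) vanishes at a ∈ {0, 3, 4}; Q'(b) = 2b - 2 vanishes at b ∈ {1}.
Local minima of P (where P''>0): P(0)=0, P(4)=128. Local minima of Q: Q(1)=-1.
So the global minimum of E is P(0) + Q(1) + 2 = 0 − 1 + 2 = 1, attained at (0, 1).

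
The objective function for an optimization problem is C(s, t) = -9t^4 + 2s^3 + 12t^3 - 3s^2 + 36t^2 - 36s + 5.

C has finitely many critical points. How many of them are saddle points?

C separates as a function of s plus a function of t, so ∇C=0 decouples.
∂C/∂s = 6(s - 3)(s + 2) = 0 at s ∈ {-2, 3}; ∂C/∂t = -36t(t - 2)(t + 1) = 0 at t ∈ {-1, 0, 2}.
The Hessian is diagonal: diag(C_ss, C_tt). Second derivatives: C_ss(-2)=-30, C_ss(3)=30; C_tt(-1)=-108, C_tt(0)=72, C_tt(2)=-216.
Saddle points occur where the two diagonal entries have opposite signs: (-2, 0), (3, -1), (3, 2). Count: 3.

3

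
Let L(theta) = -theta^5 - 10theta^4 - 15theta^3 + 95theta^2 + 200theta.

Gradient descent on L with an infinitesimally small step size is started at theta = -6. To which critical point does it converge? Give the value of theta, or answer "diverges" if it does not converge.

L'(theta) = -5(theta - 2)(theta + 1)(theta + 4)(theta + 5), so L'(-6) = -400.
Gradient descent moves in the -L' direction, i.e. theta is increasing.
The nearest critical point in that direction is theta = -5, where L'' = 140 > 0 (a local minimum). The iterate converges there.

-5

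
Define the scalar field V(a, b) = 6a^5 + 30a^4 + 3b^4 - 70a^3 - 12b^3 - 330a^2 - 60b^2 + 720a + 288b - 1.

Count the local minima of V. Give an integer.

4

V separates as a function of a plus a function of b, so ∇V=0 decouples.
∂V/∂a = 30(a - 2)(a - 1)(a + 3)(a + 4) = 0 at a ∈ {-4, -3, 1, 2}; ∂V/∂b = 12(b - 4)(b - 2)(b + 3) = 0 at b ∈ {-3, 2, 4}.
The Hessian is diagonal: diag(V_aa, V_bb). Second derivatives: V_aa(-4)=-900, V_aa(-3)=600, V_aa(1)=-600, V_aa(2)=900; V_bb(-3)=420, V_bb(2)=-120, V_bb(4)=168.
Local minima occur where both diagonal entries positive: (-3, -3), (-3, 4), (2, -3), (2, 4). Count: 4.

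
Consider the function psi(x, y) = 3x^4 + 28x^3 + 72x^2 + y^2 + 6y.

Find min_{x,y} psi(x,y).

psi(x,y) separates as P(x) + Q(y), so its minimum is min P + min Q.
P'(x) = 12x(x + 3)(x + 4) vanishes at x ∈ {-4, -3, 0}; Q'(y) = 2y + 6 vanishes at y ∈ {-3}.
Local minima of P (where P''>0): P(-4)=128, P(0)=0. Local minima of Q: Q(-3)=-9.
So the global minimum of psi is P(0) + Q(-3) = 0 − 9 = -9, attained at (0, -3).

-9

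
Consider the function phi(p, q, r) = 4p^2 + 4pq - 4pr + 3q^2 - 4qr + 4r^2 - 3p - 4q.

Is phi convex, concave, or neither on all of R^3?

phi is quadratic, so its Hessian is the constant matrix H = [[8, 4, -4], [4, 6, -4], [-4, -4, 8]].
Leading principal minors: 8, 32, 160.
All positive ⇒ H ≻ 0 ⇒ convex.

convex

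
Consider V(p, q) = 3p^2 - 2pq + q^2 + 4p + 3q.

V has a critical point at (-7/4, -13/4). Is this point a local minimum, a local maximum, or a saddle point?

local minimum

The Hessian of V is constant: H = [[6, -2], [-2, 2]].
det(H) = 6·2 − (-2)² = 8.
det(H) > 0 and tr(H) = 8 > 0, so H is positive definite and the point is a local minimum.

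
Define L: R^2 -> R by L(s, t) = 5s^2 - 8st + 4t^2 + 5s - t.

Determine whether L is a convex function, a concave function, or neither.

convex

L is quadratic, so its Hessian is the constant matrix H = [[10, -8], [-8, 8]].
det(H) = 16, tr(H) = 18.
det(H) > 0 and tr(H) > 0, so H is positive definite everywhere: convex.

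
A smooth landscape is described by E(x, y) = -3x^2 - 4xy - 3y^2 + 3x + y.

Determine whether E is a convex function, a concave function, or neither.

E is quadratic, so its Hessian is the constant matrix H = [[-6, -4], [-4, -6]].
det(H) = 20, tr(H) = -12.
det(H) > 0 and tr(H) < 0, so H is negative definite everywhere: concave.

concave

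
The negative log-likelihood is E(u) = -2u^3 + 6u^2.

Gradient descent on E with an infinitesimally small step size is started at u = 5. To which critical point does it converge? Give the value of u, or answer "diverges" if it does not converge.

E'(u) = -6u(u - 2), so E'(5) = -90.
Gradient descent moves in the -E' direction, i.e. u is increasing.
There is no critical point above u=5, and E' keeps the same sign, so the iterate runs off to +∞.

diverges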